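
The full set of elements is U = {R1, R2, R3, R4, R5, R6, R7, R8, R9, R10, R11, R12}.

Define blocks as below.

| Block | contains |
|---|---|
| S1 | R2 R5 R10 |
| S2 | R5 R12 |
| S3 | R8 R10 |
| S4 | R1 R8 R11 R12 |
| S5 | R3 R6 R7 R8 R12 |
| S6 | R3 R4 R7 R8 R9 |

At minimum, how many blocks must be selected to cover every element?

S1 and S4 and S5 and S6 together: S1 ∪ S4 ∪ S5 ∪ S6 = {R1, R2, R3, R4, R5, R6, R7, R8, R9, R10, R11, R12} — every element is covered.
Only S6 contains R4, so S6 is forced; the remaining 7 elements need at least 3 more blocks (each remaining block adds at most 3) — so at least 4 blocks are needed, and 4 is optimal.

4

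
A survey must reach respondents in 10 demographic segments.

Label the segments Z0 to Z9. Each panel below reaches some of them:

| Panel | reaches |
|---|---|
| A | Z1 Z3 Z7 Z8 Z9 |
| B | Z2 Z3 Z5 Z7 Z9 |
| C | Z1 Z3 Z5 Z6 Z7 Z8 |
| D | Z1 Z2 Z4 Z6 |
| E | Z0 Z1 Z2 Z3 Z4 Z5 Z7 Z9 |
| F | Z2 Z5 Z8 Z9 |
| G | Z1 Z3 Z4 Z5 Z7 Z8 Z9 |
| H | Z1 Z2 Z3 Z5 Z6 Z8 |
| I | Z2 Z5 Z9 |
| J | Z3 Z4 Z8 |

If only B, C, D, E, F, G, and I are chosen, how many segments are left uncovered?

0

Union of B, C, D, E, F, G, I = {Z0, Z1, Z2, Z3, Z4, Z5, Z6, Z7, Z8, Z9} — that's every segment, so 0 are uncovered.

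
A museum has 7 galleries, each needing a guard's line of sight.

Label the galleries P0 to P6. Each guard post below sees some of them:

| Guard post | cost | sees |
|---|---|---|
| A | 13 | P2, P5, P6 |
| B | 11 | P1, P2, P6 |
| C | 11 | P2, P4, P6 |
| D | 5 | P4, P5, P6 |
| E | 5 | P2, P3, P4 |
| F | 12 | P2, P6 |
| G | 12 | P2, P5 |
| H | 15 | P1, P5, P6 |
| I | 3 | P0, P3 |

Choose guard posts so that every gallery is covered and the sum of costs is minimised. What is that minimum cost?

B, D, I together cover every gallery (B ∪ D ∪ I = {P0, P1, P2, P3, P4, P5, P6}); total cost 11 + 5 + 3 = 19.
The greedy pick I, D, E, B costs 24; no covering selection beats 19.

19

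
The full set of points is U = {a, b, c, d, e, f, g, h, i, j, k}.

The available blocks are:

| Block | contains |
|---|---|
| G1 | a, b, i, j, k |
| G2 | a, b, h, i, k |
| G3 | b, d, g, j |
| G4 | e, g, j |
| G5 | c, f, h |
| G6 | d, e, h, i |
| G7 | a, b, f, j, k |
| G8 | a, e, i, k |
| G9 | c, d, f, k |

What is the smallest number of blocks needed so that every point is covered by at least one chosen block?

3

G2 and G4 and G9 together: G2 ∪ G4 ∪ G9 = {a, b, c, d, e, f, g, h, i, j, k} — every point is covered.
Each block has at most 5 points, and 2·5 = 10 < 11 — so at least 3 blocks are needed, and 3 is optimal.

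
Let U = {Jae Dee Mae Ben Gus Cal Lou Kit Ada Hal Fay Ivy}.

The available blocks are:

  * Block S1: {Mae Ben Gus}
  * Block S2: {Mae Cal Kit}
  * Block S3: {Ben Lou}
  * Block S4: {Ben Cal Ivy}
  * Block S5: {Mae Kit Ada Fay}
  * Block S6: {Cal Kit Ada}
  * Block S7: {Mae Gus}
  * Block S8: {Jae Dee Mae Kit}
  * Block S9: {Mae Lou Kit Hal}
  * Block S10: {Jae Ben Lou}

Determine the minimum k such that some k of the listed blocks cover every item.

5

S1 and S4 and S5 and S8 and S9 together: S1 ∪ S4 ∪ S5 ∪ S8 ∪ S9 = {Jae, Dee, Mae, Ben, Gus, Cal, Lou, Kit, Ada, Hal, Fay, Ivy} — every item is covered.
No 4 of the 10 blocks cover everything (all 210 combinations miss at least one item), so 5 is optimal.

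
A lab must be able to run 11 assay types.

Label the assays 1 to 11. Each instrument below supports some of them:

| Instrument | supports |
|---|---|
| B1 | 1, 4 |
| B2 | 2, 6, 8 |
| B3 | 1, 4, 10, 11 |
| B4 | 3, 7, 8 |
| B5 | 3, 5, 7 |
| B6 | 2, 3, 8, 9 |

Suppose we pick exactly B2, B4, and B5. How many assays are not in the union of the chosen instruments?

5

Union of B2, B4, B5 = {2, 3, 5, 6, 7, 8}.
Not covered: 1, 4, 9, 10, 11 — 5 assays.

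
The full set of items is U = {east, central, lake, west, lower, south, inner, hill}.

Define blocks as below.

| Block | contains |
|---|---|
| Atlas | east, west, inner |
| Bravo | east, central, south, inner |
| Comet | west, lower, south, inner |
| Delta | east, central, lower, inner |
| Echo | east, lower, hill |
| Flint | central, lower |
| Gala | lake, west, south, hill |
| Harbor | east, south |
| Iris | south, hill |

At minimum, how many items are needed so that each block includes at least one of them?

3

H = {lower, south, inner} meets every block (each contains at least one member of H), and |H| = 3.
The blocks Atlas, Flint, Iris are pairwise disjoint, so any hitting set needs a separate item for each — at least 3. Hence 3 is optimal.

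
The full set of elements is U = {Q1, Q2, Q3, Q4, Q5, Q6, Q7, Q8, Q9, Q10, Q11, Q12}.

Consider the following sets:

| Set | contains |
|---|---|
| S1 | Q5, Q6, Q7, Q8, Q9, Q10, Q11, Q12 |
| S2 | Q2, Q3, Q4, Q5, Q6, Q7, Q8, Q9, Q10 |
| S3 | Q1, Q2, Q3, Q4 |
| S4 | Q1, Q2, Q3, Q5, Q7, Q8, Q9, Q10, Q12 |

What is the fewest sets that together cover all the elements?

S1 and S3 cover everything between them: the union {Q1, Q2, Q3, Q4, Q5, Q6, Q7, Q8, Q9, Q10, Q11, Q12} is all of U.
No single set has all 12 elements (the largest, S2, has 9), so 2 is optimal.

2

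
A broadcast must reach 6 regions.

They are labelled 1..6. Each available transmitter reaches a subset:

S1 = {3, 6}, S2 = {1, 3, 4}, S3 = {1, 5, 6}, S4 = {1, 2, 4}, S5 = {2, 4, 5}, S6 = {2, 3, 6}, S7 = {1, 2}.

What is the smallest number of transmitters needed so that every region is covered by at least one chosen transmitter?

S1 and S4 and S5 together: S1 ∪ S4 ∪ S5 = {1, 2, 3, 4, 5, 6} — every region is covered.
No 2 of the 7 transmitters cover everything (all 21 combinations miss at least one region), so 3 is optimal.

3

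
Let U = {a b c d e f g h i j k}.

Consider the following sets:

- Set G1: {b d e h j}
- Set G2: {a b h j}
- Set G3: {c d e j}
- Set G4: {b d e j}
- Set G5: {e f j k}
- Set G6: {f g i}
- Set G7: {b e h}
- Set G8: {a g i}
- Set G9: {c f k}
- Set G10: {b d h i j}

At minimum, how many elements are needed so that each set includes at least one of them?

T = {f, g, h, j} meets every set (each contains at least one member of T), and |T| = 4.
No choice of 3 elements meets every set, so 4 is the minimum.

4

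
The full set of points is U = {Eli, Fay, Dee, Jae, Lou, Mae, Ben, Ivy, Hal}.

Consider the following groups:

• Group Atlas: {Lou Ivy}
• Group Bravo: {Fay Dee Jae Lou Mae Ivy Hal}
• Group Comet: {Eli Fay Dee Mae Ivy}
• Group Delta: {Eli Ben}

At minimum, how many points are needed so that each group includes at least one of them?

Take H = {Ben, Ivy}. Each listed group contains at least one of these, so H is a hitting set of size 2.
The groups Bravo, Delta are pairwise disjoint, so any hitting set needs a separate point for each — at least 2. Hence 2 is optimal.

2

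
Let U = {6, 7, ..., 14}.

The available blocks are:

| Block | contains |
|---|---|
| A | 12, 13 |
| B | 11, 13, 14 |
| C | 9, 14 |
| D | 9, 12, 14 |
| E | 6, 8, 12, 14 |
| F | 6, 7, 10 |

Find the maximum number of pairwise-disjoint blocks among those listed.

A, C, F are pairwise disjoint (A={12,13}; C={9,14}; F={6,7,10}).
Every remaining block overlaps one of these, and no 4 of the listed blocks are pairwise disjoint, so 3 is the maximum.

3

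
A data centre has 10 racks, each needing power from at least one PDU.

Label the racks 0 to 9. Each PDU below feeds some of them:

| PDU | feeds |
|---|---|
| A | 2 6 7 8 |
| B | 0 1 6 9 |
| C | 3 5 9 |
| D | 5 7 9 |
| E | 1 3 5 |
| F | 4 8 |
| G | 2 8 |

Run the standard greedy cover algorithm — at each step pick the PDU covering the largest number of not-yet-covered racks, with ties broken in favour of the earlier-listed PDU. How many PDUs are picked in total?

Greedy: pick A (covers 4 new) → pick B (covers 3 new) → pick C (covers 2 new) → pick F (covers 1 new). Total picks: 4.

4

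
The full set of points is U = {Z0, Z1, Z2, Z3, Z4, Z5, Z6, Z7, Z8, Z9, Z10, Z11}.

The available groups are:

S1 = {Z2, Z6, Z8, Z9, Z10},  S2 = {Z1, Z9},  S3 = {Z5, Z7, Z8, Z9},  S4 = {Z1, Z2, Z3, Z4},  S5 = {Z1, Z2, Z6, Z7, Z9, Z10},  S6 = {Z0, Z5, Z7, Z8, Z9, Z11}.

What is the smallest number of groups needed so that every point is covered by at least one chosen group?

S1 and S4 and S6 together: S1 ∪ S4 ∪ S6 = {Z0, Z1, Z2, Z3, Z4, Z5, Z6, Z7, Z8, Z9, Z10, Z11} — every point is covered.
Only S6 contains Z0, so S6 is forced; the remaining 6 points need at least 2 more groups (each remaining group adds at most 4) — so at least 3 groups are needed, and 3 is optimal.

3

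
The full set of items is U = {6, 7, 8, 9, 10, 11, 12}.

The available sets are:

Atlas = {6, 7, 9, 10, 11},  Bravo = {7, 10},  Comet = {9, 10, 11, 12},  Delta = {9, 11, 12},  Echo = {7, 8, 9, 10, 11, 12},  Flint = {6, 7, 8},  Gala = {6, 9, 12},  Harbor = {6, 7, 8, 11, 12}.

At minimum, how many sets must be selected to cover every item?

Echo and Harbor together: Echo ∪ Harbor = {6, 7, 8, 9, 10, 11, 12} — every item is covered.
No single set has all 7 items (the largest, Echo, has 6), so 2 is optimal.

2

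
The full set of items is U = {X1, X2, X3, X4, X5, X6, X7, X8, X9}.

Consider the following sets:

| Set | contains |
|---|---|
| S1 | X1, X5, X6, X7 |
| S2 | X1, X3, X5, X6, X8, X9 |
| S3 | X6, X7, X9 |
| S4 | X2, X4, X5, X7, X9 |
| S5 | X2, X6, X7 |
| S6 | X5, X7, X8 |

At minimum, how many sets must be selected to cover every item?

2

S2 and S4 cover everything between them: the union {X1, X2, X3, X4, X5, X6, X7, X8, X9} is all of U.
No single set has all 9 items (the largest, S2, has 6), so 2 is optimal.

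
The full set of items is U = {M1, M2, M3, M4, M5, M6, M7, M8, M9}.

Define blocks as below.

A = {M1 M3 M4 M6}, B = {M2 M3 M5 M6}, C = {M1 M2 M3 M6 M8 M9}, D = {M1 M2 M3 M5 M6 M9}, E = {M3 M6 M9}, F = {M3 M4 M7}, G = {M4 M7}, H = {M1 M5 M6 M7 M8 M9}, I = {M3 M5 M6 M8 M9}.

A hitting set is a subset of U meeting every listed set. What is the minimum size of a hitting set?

2

T = {M6, M7} meets every block (each contains at least one member of T), and |T| = 2.
The blocks E, G are pairwise disjoint, so any hitting set needs a separate item for each — at least 2. Hence 2 is optimal.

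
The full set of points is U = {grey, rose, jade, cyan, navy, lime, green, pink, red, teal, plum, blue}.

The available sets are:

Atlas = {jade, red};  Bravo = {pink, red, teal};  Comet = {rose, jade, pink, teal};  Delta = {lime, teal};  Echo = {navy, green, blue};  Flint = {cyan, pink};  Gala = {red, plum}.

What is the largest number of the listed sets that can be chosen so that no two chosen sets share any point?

Atlas, Delta, Echo, Flint are pairwise disjoint (Atlas={jade,red}; Delta={lime,teal}; Echo={navy,green,blue}; Flint={cyan,pink}).
Every remaining set overlaps one of these, and no 5 of the listed sets are pairwise disjoint, so 4 is the maximum.

4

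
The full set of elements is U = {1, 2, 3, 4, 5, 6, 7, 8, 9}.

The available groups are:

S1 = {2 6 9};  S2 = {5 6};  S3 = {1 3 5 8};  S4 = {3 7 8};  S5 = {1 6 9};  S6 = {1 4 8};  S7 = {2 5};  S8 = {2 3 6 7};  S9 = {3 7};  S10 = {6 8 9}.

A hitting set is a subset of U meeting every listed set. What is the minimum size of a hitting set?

The 4 elements {3, 5, 6, 8} hit every group.
No choice of 3 elements meets every group, so 4 is the minimum.

4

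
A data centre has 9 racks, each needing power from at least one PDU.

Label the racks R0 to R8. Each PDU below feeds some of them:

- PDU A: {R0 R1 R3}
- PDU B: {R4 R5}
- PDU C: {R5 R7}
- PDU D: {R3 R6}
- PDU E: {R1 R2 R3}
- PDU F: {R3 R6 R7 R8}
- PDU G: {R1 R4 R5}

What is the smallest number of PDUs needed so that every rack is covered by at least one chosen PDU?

Take {A, B, E, F}. Their union is {R0, R1, R2, R3, R4, R5, R6, R7, R8}, which is all 9 racks.
No 3 of the 7 PDUs cover everything (all 35 combinations miss at least one rack), so 4 is optimal.

4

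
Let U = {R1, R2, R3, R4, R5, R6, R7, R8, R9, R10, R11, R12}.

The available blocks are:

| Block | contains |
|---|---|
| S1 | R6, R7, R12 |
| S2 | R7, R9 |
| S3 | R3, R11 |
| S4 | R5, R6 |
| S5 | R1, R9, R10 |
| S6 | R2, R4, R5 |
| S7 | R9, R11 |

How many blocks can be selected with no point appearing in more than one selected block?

S1, S3, S5, S6 are pairwise disjoint (S1={R6,R7,R12}; S3={R3,R11}; S5={R1,R9,R10}; S6={R2,R4,R5}).
Every remaining block overlaps one of these, and no 5 of the listed blocks are pairwise disjoint, so 4 is the maximum.

4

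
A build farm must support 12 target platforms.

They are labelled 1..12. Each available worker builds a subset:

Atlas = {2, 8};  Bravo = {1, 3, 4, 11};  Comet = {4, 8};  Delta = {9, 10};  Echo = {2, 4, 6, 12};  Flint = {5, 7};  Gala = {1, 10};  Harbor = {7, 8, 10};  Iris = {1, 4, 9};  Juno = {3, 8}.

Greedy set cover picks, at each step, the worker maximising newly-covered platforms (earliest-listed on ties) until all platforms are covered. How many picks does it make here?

Greedy: pick Bravo (covers 4 new) → pick Echo (covers 3 new) → pick Harbor (covers 3 new) → pick Delta (covers 1 new) → pick Flint (covers 1 new). Total picks: 5.

5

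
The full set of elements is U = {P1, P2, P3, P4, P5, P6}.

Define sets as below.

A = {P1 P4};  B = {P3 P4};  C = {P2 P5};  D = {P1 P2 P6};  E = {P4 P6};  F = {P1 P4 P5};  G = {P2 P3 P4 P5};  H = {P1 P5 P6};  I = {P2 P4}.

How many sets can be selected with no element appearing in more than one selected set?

2

B, H are pairwise disjoint (B={P3,P4}; H={P1,P5,P6}).
Every remaining set overlaps one of these, and no 3 of the listed sets are pairwise disjoint, so 2 is the maximum.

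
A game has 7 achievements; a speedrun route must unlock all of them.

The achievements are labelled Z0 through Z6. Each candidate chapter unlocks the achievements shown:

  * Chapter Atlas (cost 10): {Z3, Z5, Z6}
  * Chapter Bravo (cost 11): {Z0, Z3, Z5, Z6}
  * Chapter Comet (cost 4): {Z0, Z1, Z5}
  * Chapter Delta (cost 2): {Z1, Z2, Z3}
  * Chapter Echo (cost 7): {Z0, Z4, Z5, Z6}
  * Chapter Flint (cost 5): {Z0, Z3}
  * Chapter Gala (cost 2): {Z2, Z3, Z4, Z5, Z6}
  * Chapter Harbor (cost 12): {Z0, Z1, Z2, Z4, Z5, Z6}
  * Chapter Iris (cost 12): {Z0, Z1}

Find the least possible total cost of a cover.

6

Comet, Gala together cover every achievement (Comet ∪ Gala = {Z0, Z1, Z2, Z3, Z4, Z5, Z6}); total cost 4 + 2 = 6.
No covering selection has total cost below 6.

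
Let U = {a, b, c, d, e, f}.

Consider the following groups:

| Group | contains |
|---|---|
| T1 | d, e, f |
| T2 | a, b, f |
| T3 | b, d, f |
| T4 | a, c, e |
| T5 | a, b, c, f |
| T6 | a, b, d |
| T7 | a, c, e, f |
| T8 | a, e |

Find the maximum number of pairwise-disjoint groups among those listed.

T3, T4 are pairwise disjoint (T3={b,d,f}; T4={a,c,e}).
Every remaining group overlaps one of these, and no 3 of the listed groups are pairwise disjoint, so 2 is the maximum.

2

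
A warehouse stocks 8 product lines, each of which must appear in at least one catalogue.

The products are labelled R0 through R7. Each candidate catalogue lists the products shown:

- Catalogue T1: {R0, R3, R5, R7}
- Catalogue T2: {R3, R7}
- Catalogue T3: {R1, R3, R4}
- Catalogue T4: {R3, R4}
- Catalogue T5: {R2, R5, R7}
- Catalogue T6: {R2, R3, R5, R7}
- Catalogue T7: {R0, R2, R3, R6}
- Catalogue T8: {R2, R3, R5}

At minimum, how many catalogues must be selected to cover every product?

3

T1 and T3 and T7 together: T1 ∪ T3 ∪ T7 = {R0, R1, R2, R3, R4, R5, R6, R7} — every product is covered.
Only T3 contains R1, so T3 is forced; the remaining 5 products need at least 2 more catalogues (each remaining catalogue adds at most 3) — so at least 3 catalogues are needed, and 3 is optimal.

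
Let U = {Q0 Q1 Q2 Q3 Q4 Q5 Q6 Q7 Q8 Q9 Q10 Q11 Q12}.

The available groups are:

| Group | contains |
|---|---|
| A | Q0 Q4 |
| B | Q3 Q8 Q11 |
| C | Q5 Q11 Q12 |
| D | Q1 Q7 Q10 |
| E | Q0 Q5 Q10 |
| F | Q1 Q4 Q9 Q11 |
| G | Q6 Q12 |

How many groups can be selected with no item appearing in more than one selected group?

4

A, B, D, G are pairwise disjoint (A={Q0,Q4}; B={Q3,Q8,Q11}; D={Q1,Q7,Q10}; G={Q6,Q12}).
Every remaining group overlaps one of these, and no 5 of the listed groups are pairwise disjoint, so 4 is the maximum.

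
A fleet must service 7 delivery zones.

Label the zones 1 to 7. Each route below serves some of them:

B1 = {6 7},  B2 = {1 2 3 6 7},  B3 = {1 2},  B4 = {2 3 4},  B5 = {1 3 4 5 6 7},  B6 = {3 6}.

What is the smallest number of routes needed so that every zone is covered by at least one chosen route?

Take {B2, B5}. Their union is {1, 2, 3, 4, 5, 6, 7}, which is all 7 zones.
No single route has all 7 zones (the largest, B5, has 6), so 2 is optimal.

2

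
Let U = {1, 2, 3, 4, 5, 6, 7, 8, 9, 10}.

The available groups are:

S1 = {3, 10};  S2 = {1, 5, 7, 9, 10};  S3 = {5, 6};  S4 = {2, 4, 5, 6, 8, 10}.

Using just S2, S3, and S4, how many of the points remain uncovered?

1

Union of S2, S3, S4 = {1, 2, 4, 5, 6, 7, 8, 9, 10}.
Not covered: 3 — 1 point.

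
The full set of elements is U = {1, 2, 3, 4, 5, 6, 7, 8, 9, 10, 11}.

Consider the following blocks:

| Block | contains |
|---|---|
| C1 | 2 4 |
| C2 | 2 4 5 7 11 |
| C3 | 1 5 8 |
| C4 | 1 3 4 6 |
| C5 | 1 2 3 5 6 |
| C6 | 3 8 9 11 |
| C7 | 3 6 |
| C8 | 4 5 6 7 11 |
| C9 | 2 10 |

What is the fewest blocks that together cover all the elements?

C5, C6, C8, and C9 cover everything between them: the union {1, 2, 3, 4, 5, 6, 7, 8, 9, 10, 11} is all of U.
No 3 of the 9 blocks cover everything (all 84 combinations miss at least one element), so 4 is optimal.

4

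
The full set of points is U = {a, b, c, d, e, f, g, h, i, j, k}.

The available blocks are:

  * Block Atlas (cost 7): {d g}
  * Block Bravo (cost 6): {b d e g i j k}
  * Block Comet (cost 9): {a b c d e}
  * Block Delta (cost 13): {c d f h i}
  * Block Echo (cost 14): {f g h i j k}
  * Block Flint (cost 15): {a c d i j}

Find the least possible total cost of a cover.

23

Comet, Echo together cover every point (Comet ∪ Echo = {a, b, c, d, e, f, g, h, i, j, k}); total cost 9 + 14 = 23.
The greedy pick Bravo, Delta, Comet costs 28; no covering selection beats 23.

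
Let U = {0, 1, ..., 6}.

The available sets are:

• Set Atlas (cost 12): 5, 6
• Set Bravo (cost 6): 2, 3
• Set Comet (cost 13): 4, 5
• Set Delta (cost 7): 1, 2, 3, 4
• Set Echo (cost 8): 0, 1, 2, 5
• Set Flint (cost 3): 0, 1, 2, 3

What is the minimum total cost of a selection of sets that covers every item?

Atlas, Delta, Flint together cover every item (Atlas ∪ Delta ∪ Flint = {0, 1, 2, 3, 4, 5, 6}); total cost 12 + 7 + 3 = 22.
No covering selection has total cost below 22.

22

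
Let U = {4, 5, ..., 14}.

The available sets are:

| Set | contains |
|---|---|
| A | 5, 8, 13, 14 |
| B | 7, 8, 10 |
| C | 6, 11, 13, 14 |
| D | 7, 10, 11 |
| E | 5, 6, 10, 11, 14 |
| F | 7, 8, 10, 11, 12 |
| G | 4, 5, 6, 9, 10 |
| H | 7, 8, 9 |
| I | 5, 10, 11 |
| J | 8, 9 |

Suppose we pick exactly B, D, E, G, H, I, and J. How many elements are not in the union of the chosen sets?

2

Union of B, D, E, G, H, I, J = {4, 5, 6, 7, 8, 9, 10, 11, 14}.
Not covered: 12, 13 — 2 elements.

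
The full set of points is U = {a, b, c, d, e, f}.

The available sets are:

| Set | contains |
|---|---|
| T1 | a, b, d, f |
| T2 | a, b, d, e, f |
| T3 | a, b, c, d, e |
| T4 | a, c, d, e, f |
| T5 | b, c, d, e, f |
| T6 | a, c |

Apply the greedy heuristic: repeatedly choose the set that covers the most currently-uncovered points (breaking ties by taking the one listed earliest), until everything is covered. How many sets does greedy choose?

Greedy: pick T2 (covers 5 new) → pick T3 (covers 1 new). Total picks: 2.

2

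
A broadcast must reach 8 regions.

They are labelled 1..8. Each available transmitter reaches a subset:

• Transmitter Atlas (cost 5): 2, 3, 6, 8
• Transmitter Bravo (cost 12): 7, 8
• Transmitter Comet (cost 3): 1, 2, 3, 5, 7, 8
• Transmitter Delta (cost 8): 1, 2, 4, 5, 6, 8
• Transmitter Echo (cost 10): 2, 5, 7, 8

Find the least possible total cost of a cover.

Comet, Delta together cover every region (Comet ∪ Delta = {1, 2, 3, 4, 5, 6, 7, 8}); total cost 3 + 8 = 11.
No covering selection has total cost below 11.

11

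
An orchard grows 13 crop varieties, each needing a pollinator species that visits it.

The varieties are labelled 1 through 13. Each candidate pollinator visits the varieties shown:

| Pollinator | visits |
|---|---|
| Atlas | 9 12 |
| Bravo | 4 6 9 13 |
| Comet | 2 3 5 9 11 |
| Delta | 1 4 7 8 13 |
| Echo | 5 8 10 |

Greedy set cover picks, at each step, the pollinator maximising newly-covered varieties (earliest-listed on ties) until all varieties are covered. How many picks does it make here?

Greedy: pick Comet (covers 5 new) → pick Delta (covers 5 new) → pick Atlas (covers 1 new) → pick Bravo (covers 1 new) → pick Echo (covers 1 new). Total picks: 5.

5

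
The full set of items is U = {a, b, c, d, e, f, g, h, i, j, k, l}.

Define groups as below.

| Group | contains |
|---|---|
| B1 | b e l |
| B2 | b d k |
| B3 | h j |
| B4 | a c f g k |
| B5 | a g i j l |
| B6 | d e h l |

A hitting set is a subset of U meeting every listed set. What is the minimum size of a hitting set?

The 3 items {h, k, l} hit every group.
The groups B1, B3, B4 are pairwise disjoint, so any hitting set needs a separate item for each — at least 3. Hence 3 is optimal.

3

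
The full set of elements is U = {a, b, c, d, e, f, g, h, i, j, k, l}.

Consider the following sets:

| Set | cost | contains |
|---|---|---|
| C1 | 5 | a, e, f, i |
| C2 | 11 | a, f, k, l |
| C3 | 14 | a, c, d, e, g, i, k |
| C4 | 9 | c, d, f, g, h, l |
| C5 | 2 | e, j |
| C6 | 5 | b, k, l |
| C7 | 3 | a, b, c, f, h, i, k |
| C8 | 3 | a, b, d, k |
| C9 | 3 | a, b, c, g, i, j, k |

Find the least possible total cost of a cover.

14

C4, C5, C9 together cover every element (C4 ∪ C5 ∪ C9 = {a, b, c, d, e, f, g, h, i, j, k, l}); total cost 9 + 2 + 3 = 14.
No covering selection has total cost below 14.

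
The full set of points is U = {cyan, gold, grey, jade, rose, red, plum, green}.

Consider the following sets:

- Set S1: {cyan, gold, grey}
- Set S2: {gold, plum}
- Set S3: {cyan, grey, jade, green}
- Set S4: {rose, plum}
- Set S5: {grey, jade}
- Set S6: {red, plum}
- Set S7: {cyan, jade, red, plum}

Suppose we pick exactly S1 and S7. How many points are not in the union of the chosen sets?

Union of S1, S7 = {cyan, gold, grey, jade, red, plum}.
Not covered: rose, green — 2 points.

2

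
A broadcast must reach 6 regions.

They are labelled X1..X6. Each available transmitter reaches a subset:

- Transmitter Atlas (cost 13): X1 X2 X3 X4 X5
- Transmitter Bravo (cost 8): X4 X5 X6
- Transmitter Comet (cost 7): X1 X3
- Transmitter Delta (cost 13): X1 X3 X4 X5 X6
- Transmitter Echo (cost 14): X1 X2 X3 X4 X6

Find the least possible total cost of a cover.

Atlas, Bravo together cover every region (Atlas ∪ Bravo = {X1, X2, X3, X4, X5, X6}); total cost 13 + 8 = 21.
No covering selection has total cost below 21.

21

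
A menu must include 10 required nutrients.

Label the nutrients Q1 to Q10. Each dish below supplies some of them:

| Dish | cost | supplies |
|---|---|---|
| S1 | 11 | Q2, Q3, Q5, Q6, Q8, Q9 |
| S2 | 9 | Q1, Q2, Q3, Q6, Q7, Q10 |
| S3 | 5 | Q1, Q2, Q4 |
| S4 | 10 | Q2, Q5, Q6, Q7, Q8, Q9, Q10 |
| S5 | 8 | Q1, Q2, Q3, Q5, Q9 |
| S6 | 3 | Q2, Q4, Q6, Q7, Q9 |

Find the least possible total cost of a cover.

S4, S5, S6 together cover every nutrient (S4 ∪ S5 ∪ S6 = {Q1, Q2, Q3, Q4, Q5, Q6, Q7, Q8, Q9, Q10}); total cost 10 + 8 + 3 = 21.
No covering selection has total cost below 21.

21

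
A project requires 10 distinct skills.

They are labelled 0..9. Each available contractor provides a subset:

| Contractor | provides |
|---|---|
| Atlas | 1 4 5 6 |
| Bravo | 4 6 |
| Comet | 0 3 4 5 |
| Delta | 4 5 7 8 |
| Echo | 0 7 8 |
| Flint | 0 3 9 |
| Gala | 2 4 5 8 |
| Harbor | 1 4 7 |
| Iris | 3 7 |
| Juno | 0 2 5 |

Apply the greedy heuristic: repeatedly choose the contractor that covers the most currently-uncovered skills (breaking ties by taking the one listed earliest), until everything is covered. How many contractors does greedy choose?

4

Greedy: pick Atlas (covers 4 new) → pick Echo (covers 3 new) → pick Flint (covers 2 new) → pick Gala (covers 1 new). Total picks: 4.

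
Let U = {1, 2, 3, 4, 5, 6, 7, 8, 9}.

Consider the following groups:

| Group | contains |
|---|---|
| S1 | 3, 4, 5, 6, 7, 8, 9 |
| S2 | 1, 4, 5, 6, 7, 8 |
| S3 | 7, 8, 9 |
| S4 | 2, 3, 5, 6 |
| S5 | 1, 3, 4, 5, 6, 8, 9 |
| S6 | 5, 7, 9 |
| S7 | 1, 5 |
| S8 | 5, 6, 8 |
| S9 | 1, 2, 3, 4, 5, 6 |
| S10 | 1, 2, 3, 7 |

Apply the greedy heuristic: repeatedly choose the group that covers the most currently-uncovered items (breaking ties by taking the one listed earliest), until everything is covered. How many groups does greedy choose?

Greedy: pick S1 (covers 7 new) → pick S9 (covers 2 new). Total picks: 2.

2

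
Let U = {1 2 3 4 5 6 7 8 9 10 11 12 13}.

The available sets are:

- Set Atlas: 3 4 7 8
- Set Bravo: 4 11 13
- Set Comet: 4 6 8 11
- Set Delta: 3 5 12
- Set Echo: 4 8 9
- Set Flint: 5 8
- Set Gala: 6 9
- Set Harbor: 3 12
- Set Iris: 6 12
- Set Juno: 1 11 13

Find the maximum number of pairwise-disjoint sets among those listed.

Flint, Gala, Harbor, Juno are pairwise disjoint (Flint={5,8}; Gala={6,9}; Harbor={3,12}; Juno={1,11,13}).
Every remaining set overlaps one of these, and no 5 of the listed sets are pairwise disjoint, so 4 is the maximum.

4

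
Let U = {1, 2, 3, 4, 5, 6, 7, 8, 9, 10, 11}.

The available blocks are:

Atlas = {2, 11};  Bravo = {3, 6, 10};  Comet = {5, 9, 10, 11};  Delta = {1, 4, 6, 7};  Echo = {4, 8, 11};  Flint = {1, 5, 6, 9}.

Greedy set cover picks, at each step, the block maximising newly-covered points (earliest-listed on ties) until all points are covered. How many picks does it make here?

Greedy: pick Comet (covers 4 new) → pick Delta (covers 4 new) → pick Atlas (covers 1 new) → pick Bravo (covers 1 new) → pick Echo (covers 1 new). Total picks: 5.

5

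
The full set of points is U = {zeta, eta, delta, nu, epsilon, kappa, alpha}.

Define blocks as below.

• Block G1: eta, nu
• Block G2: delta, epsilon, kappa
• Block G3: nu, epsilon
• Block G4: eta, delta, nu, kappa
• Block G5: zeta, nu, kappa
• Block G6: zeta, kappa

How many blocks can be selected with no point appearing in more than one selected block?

2

G1, G2 are pairwise disjoint (G1={eta,nu}; G2={delta,epsilon,kappa}).
Every remaining block overlaps one of these, and no 3 of the listed blocks are pairwise disjoint, so 2 is the maximum.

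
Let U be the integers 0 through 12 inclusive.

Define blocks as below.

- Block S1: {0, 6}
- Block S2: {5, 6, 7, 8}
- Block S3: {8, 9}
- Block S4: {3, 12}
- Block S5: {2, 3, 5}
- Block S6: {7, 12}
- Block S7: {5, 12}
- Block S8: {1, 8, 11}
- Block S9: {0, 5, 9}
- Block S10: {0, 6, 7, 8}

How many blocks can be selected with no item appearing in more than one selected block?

S1, S3, S5, S6 are pairwise disjoint (S1={0,6}; S3={8,9}; S5={2,3,5}; S6={7,12}).
Every remaining block overlaps one of these, and no 5 of the listed blocks are pairwise disjoint, so 4 is the maximum.

4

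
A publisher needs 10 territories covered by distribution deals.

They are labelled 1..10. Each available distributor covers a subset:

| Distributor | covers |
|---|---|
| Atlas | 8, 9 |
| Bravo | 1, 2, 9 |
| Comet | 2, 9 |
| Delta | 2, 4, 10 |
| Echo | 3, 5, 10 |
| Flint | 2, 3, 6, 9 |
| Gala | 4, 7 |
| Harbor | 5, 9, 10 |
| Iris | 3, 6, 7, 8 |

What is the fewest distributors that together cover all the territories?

Take {Bravo, Delta, Echo, Iris}. Their union is {1, 2, 3, 4, 5, 6, 7, 8, 9, 10}, which is all 10 territories.
No 3 of the 9 distributors cover everything (all 84 combinations miss at least one territory), so 4 is optimal.

4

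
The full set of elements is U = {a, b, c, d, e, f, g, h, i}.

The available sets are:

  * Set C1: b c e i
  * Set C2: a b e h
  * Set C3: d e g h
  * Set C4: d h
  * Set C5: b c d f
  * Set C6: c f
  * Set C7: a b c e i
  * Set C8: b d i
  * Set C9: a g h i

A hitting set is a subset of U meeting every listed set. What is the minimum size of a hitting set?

The 3 elements {c, d, h} hit every set.
No choice of 2 elements meets every set, so 3 is the minimum.

3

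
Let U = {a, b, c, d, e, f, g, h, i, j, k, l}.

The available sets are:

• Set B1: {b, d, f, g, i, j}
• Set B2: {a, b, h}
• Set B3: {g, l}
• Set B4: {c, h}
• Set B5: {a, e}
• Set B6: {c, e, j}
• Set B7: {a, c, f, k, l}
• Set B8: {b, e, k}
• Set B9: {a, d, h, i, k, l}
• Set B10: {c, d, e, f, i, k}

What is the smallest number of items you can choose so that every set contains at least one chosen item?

The 4 items {a, c, e, g} hit every set.
No choice of 3 items meets every set, so 4 is the minimum.

4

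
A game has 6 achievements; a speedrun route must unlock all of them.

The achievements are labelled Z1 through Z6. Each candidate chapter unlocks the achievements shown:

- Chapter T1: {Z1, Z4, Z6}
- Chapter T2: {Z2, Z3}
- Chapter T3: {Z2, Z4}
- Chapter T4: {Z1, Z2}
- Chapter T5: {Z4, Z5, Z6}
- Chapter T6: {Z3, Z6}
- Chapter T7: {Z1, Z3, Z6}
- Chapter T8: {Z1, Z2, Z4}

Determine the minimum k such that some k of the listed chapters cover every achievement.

T5 and T7 and T8 together: T5 ∪ T7 ∪ T8 = {Z1, Z2, Z3, Z4, Z5, Z6} — every achievement is covered.
Only T5 contains Z5, so T5 is forced; the remaining 3 achievements need at least 2 more chapters (each remaining chapter adds at most 2) — so at least 3 chapters are needed, and 3 is optimal.

3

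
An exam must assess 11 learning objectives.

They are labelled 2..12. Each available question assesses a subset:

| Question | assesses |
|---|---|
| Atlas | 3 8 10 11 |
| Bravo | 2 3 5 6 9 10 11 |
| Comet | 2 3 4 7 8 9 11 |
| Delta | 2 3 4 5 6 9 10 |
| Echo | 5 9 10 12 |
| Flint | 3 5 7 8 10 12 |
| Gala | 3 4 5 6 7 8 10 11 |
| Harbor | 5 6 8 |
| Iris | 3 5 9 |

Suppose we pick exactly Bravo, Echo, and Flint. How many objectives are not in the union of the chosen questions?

1

Union of Bravo, Echo, Flint = {2, 3, 5, 6, 7, 8, 9, 10, 11, 12}.
Not covered: 4 — 1 objective.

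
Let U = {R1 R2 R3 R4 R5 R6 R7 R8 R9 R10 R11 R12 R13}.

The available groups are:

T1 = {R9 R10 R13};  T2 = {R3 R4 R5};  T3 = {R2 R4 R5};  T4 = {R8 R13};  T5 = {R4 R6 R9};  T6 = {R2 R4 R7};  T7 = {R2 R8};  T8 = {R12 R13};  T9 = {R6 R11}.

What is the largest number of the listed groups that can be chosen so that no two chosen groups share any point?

T1, T2, T7, T9 are pairwise disjoint (T1={R9,R10,R13}; T2={R3,R4,R5}; T7={R2,R8}; T9={R6,R11}).
Every remaining group overlaps one of these, and no 5 of the listed groups are pairwise disjoint, so 4 is the maximum.

4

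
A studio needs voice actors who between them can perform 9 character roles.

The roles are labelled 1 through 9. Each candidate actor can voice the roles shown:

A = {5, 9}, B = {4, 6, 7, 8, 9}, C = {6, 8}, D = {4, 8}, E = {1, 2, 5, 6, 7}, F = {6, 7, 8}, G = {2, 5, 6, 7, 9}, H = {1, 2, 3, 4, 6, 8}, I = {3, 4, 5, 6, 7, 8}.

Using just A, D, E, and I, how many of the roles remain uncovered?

0

Union of A, D, E, I = {1, 2, 3, 4, 5, 6, 7, 8, 9} — that's every role, so 0 are uncovered.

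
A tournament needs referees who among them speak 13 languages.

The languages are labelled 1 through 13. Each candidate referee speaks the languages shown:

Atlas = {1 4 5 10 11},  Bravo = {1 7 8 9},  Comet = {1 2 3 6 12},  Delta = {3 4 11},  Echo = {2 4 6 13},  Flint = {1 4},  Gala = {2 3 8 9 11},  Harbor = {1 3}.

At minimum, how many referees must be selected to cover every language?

4

Take {Atlas, Bravo, Comet, Echo}. Their union is {1, 2, 3, 4, 5, 6, 7, 8, 9, 10, 11, 12, 13}, which is all 13 languages.
Only Bravo contains 7, so Bravo is forced; the remaining 9 languages need at least 3 more referees (each remaining referee adds at most 4) — so at least 4 referees are needed, and 4 is optimal.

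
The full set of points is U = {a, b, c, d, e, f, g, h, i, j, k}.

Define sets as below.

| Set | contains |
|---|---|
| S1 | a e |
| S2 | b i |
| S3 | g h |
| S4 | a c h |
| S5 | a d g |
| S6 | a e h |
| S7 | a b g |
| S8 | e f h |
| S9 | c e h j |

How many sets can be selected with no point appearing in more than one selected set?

3

S1, S2, S3 are pairwise disjoint (S1={a,e}; S2={b,i}; S3={g,h}).
Every remaining set overlaps one of these, and no 4 of the listed sets are pairwise disjoint, so 3 is the maximum.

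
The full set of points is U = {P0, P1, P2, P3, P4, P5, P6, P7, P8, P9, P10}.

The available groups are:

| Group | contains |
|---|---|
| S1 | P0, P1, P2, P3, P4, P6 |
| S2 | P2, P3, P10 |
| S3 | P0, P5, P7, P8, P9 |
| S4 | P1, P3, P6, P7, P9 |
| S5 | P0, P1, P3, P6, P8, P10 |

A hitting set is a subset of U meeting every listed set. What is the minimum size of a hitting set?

Take H = {P0, P3}. Each listed group contains at least one of these, so H is a hitting set of size 2.
The groups S2, S3 are pairwise disjoint, so any hitting set needs a separate point for each — at least 2. Hence 2 is optimal.

2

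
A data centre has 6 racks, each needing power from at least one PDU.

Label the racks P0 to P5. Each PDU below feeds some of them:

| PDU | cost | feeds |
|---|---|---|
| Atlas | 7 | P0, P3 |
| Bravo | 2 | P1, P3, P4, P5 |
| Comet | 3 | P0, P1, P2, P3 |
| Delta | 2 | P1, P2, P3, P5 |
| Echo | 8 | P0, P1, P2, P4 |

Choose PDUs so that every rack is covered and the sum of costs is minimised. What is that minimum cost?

Bravo, Comet together cover every rack (Bravo ∪ Comet = {P0, P1, P2, P3, P4, P5}); total cost 2 + 3 = 5.
No covering selection has total cost below 5.

5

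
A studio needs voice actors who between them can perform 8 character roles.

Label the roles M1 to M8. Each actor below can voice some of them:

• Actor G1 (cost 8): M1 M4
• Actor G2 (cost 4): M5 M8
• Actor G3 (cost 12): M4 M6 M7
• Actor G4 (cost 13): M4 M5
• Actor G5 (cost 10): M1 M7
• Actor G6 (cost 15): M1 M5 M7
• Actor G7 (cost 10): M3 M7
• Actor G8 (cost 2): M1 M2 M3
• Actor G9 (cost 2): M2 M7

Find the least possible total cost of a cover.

G2, G3, G8 together cover every role (G2 ∪ G3 ∪ G8 = {M1, M2, M3, M4, M5, M6, M7, M8}); total cost 4 + 12 + 2 = 18.
The greedy pick G8, G2, G9, G3 costs 20; no covering selection beats 18.

18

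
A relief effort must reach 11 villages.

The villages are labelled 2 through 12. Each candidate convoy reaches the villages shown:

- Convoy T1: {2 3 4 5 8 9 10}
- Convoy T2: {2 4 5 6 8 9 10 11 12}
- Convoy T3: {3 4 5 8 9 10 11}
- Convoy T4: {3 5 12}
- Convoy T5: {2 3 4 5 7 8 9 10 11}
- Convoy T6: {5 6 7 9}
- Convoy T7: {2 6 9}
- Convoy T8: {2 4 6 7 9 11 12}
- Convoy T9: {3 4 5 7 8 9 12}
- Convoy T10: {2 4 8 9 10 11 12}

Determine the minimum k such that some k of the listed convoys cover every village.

T2 and T9 together: T2 ∪ T9 = {2, 3, 4, 5, 6, 7, 8, 9, 10, 11, 12} — every village is covered.
No single convoy has all 11 villages (the largest, T2, has 9), so 2 is optimal.

2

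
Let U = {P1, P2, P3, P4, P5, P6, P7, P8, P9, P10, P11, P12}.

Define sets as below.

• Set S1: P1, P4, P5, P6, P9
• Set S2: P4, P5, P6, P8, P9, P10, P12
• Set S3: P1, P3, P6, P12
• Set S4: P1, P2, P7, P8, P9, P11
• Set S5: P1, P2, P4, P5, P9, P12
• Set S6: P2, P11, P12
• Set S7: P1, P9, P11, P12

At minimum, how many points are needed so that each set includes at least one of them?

The 2 points {P1, P12} hit every set.
The sets S1, S6 are pairwise disjoint, so any hitting set needs a separate point for each — at least 2. Hence 2 is optimal.

2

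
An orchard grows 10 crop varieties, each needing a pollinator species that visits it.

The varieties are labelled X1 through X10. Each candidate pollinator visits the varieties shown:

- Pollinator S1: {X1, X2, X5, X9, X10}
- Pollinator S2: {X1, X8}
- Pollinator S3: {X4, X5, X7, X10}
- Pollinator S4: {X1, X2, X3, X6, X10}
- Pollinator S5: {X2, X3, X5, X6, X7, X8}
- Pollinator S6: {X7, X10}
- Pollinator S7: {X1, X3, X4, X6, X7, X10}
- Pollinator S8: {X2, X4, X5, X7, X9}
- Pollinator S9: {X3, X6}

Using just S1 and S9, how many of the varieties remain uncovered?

Union of S1, S9 = {X1, X2, X3, X5, X6, X9, X10}.
Not covered: X4, X7, X8 — 3 varieties.

3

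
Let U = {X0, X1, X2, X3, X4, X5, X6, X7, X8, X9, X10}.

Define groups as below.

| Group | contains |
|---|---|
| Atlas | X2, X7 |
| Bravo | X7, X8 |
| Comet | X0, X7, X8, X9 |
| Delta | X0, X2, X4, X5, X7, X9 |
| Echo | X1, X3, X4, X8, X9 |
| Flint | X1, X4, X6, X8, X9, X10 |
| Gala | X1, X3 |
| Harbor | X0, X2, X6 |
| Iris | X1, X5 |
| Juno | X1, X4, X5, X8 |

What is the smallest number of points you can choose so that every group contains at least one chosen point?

3

Take H = {X1, X6, X7}. Each listed group contains at least one of these, so H is a hitting set of size 3.
The groups Bravo, Harbor, Iris are pairwise disjoint, so any hitting set needs a separate point for each — at least 3. Hence 3 is optimal.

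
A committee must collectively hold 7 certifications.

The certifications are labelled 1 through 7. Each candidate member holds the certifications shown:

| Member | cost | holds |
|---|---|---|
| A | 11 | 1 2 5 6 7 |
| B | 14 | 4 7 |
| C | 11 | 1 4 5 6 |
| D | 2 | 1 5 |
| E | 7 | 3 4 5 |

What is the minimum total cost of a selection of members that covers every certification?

A, E together cover every certification (A ∪ E = {1, 2, 3, 4, 5, 6, 7}); total cost 11 + 7 = 18.
The greedy pick D, E, A costs 20; no covering selection beats 18.

18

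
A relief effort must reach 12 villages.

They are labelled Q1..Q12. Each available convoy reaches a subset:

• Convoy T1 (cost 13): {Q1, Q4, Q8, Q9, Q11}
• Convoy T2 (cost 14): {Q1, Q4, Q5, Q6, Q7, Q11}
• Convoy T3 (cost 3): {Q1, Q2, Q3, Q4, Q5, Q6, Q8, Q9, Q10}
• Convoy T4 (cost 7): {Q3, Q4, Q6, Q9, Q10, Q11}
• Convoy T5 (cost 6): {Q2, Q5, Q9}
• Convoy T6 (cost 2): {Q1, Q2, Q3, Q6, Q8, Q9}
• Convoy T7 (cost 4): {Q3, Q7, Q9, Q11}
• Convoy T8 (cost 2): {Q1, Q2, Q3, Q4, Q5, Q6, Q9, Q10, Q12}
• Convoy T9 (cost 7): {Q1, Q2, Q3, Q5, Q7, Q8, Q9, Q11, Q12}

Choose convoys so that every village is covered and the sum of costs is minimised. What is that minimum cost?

T6, T7, T8 together cover every village (T6 ∪ T7 ∪ T8 = {Q1, Q2, Q3, Q4, Q5, Q6, Q7, Q8, Q9, Q10, Q11, Q12}); total cost 2 + 4 + 2 = 8.
No covering selection has total cost below 8.

8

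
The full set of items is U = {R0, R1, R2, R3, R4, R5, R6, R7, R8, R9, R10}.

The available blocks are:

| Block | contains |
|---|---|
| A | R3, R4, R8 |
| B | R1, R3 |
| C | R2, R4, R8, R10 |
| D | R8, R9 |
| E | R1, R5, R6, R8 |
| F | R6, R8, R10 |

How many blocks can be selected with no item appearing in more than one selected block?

B, D are pairwise disjoint (B={R1,R3}; D={R8,R9}).
Every remaining block overlaps one of these, and no 3 of the listed blocks are pairwise disjoint, so 2 is the maximum.

2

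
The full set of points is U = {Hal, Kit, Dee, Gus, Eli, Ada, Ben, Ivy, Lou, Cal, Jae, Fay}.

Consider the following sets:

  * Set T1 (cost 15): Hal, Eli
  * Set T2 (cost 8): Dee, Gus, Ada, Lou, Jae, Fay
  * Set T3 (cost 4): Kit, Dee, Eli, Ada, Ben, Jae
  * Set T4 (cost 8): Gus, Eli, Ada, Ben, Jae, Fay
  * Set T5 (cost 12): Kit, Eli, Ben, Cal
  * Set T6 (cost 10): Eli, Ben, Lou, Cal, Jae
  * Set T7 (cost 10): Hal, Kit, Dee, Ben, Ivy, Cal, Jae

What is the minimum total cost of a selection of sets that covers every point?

22

T2, T3, T7 together cover every point (T2 ∪ T3 ∪ T7 = {Hal, Kit, Dee, Gus, Eli, Ada, Ben, Ivy, Lou, Cal, Jae, Fay}); total cost 8 + 4 + 10 = 22.
No covering selection has total cost below 22.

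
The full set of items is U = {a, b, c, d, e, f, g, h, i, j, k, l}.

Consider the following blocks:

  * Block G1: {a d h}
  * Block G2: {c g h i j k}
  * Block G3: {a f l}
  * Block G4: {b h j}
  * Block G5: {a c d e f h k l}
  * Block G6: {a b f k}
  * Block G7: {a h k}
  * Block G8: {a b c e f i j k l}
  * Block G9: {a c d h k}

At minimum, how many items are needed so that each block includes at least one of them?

2

Take T = {a, h}. Each listed block contains at least one of these, so T is a hitting set of size 2.
The blocks G2, G3 are pairwise disjoint, so any hitting set needs a separate item for each — at least 2. Hence 2 is optimal.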